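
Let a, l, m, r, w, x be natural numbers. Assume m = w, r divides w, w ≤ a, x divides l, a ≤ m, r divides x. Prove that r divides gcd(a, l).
m = w and a ≤ m, hence a ≤ w. Since w ≤ a, w = a. r divides w, so r divides a. Since r divides x and x divides l, r divides l. Since r divides a, r divides gcd(a, l).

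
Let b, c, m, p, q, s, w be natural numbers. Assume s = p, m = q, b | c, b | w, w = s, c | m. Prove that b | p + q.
Since w = s and s = p, w = p. b | w, so b | p. m = q and c | m, so c | q. b | c, so b | q. Since b | p, b | p + q.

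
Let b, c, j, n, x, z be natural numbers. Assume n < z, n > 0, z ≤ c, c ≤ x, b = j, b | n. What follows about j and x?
j < x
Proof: b | n and n > 0, hence b ≤ n. n < z and z ≤ c, hence n < c. From b ≤ n, b < c. c ≤ x, so b < x. Since b = j, j < x.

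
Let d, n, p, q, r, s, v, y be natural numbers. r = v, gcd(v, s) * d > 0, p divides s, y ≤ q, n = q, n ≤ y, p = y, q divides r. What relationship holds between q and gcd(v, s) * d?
q ≤ gcd(v, s) * d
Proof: Because r = v and q divides r, q divides v. n = q and n ≤ y, hence q ≤ y. Since y ≤ q, y = q. p = y and p divides s, hence y divides s. Since y = q, q divides s. q divides v, so q divides gcd(v, s). Then q divides gcd(v, s) * d. gcd(v, s) * d > 0, so q ≤ gcd(v, s) * d.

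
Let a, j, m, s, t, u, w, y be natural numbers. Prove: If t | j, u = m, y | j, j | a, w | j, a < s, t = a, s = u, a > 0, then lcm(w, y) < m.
s = u and u = m, thus s = m. t = a and t | j, therefore a | j. Since j | a, j = a. From w | j and y | j, lcm(w, y) | j. j = a, so lcm(w, y) | a. a > 0, so lcm(w, y) ≤ a. a < s, so lcm(w, y) < s. s = m, so lcm(w, y) < m.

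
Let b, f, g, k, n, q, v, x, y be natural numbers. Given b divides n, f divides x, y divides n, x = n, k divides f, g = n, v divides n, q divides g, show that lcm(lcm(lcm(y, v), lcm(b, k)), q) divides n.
Because y divides n and v divides n, lcm(y, v) divides n. x = n and f divides x, thus f divides n. From k divides f, k divides n. Since b divides n, lcm(b, k) divides n. lcm(y, v) divides n, so lcm(lcm(y, v), lcm(b, k)) divides n. Because g = n and q divides g, q divides n. Because lcm(lcm(y, v), lcm(b, k)) divides n, lcm(lcm(lcm(y, v), lcm(b, k)), q) divides n.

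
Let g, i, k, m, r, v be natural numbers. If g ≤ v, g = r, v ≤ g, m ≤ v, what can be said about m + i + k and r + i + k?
m + i + k ≤ r + i + k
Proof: Because v ≤ g and g ≤ v, v = g. g = r, so v = r. m ≤ v, so m ≤ r. Then m + i ≤ r + i. Then m + i + k ≤ r + i + k.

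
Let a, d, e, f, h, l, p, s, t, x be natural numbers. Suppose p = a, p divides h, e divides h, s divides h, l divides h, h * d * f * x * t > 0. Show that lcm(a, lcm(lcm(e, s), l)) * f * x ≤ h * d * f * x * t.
From p = a and p divides h, a divides h. e divides h and s divides h, so lcm(e, s) divides h. Since l divides h, lcm(lcm(e, s), l) divides h. Since a divides h, lcm(a, lcm(lcm(e, s), l)) divides h. Then lcm(a, lcm(lcm(e, s), l)) divides h * d. Then lcm(a, lcm(lcm(e, s), l)) * f divides h * d * f. Then lcm(a, lcm(lcm(e, s), l)) * f * x divides h * d * f * x. Then lcm(a, lcm(lcm(e, s), l)) * f * x divides h * d * f * x * t. h * d * f * x * t > 0, so lcm(a, lcm(lcm(e, s), l)) * f * x ≤ h * d * f * x * t.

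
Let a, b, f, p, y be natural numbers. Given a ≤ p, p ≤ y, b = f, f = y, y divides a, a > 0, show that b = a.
From b = f and f = y, b = y. Because y divides a and a > 0, y ≤ a. From a ≤ p and p ≤ y, a ≤ y. Since y ≤ a, y = a. b = y, so b = a.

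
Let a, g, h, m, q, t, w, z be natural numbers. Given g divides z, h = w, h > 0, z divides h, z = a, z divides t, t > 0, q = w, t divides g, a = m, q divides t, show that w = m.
t divides g and g divides z, hence t divides z. Since z divides t, t = z. q divides t and t > 0, hence q ≤ t. From q = w, w ≤ t. Since t = z, w ≤ z. From z divides h and h > 0, z ≤ h. Since h = w, z ≤ w. w ≤ z, so w = z. Since z = a, w = a. a = m, so w = m.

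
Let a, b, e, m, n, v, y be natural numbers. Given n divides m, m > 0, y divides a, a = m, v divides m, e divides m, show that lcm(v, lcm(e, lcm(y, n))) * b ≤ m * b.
a = m and y divides a, therefore y divides m. Since n divides m, lcm(y, n) divides m. Since e divides m, lcm(e, lcm(y, n)) divides m. v divides m, so lcm(v, lcm(e, lcm(y, n))) divides m. Since m > 0, lcm(v, lcm(e, lcm(y, n))) ≤ m. By multiplying by a non-negative, lcm(v, lcm(e, lcm(y, n))) * b ≤ m * b.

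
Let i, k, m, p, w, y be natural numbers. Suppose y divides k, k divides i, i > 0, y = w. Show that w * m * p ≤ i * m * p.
y divides k and k divides i, so y divides i. i > 0, so y ≤ i. y = w, so w ≤ i. By multiplying by a non-negative, w * m ≤ i * m. By multiplying by a non-negative, w * m * p ≤ i * m * p.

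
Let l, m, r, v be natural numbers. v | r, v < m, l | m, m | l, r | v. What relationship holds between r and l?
r < l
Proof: v | r and r | v, therefore v = r. Because m | l and l | m, m = l. From v < m, v < l. Since v = r, r < l.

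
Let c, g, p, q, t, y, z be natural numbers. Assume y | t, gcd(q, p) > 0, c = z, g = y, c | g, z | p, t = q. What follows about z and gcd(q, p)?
z ≤ gcd(q, p)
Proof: Since c = z and c | g, z | g. g = y, so z | y. t = q and y | t, thus y | q. Because z | y, z | q. From z | p, z | gcd(q, p). gcd(q, p) > 0, so z ≤ gcd(q, p).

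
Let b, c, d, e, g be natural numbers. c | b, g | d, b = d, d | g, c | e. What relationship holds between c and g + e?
c | g + e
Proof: d | g and g | d, so d = g. Since b = d, b = g. c | b, so c | g. From c | e, c | g + e.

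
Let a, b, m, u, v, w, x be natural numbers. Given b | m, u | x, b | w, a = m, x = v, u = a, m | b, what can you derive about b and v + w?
b | v + w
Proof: Since m | b and b | m, m = b. Since a = m, a = b. x = v and u | x, so u | v. Because u = a, a | v. From a = b, b | v. b | w, so b | v + w.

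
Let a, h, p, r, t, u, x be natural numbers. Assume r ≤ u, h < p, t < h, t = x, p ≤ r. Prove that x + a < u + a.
h < p and p ≤ r, thus h < r. t < h, so t < r. Since r ≤ u, t < u. Because t = x, x < u. Then x + a < u + a.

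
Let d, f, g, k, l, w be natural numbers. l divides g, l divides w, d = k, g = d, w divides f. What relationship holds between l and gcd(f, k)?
l divides gcd(f, k)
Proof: l divides w and w divides f, thus l divides f. Because g = d and l divides g, l divides d. Since d = k, l divides k. From l divides f, l divides gcd(f, k).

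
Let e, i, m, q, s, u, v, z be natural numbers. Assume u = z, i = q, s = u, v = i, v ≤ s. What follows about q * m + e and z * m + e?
q * m + e ≤ z * m + e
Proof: v = i and v ≤ s, hence i ≤ s. Since s = u, i ≤ u. Since i = q, q ≤ u. From u = z, q ≤ z. Then q * m ≤ z * m. Then q * m + e ≤ z * m + e.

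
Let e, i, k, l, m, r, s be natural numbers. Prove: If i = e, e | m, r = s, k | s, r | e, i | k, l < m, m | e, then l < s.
m | e and e | m, thus m = e. i | k and k | s, hence i | s. i = e, so e | s. r = s and r | e, hence s | e. e | s, so e = s. m = e, so m = s. From l < m, l < s.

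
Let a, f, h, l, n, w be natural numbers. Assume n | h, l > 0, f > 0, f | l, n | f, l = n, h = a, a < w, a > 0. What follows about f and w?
f < w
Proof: n | f and f > 0, therefore n ≤ f. f | l and l > 0, therefore f ≤ l. l = n, so f ≤ n. n ≤ f, so n = f. Because h = a and n | h, n | a. From a > 0, n ≤ a. a < w, so n < w. n = f, so f < w.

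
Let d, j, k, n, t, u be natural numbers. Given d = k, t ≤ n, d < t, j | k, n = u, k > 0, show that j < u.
j | k and k > 0, so j ≤ k. d = k and d < t, hence k < t. Since n = u and t ≤ n, t ≤ u. Since k < t, k < u. Since j ≤ k, j < u.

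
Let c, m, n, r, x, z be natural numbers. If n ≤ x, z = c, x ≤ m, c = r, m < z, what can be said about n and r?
n < r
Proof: From n ≤ x and x ≤ m, n ≤ m. From z = c and c = r, z = r. m < z, so m < r. Since n ≤ m, n < r.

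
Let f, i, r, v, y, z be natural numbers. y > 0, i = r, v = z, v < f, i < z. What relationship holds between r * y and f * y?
r * y < f * y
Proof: v = z and v < f, hence z < f. Since i < z, i < f. Since i = r, r < f. Since y > 0, by multiplying by a positive, r * y < f * y.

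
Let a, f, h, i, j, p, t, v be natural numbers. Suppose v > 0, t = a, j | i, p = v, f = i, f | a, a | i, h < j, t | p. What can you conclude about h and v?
h < v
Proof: Because f = i and f | a, i | a. Since a | i, i = a. j | i, so j | a. p = v and t | p, hence t | v. t = a, so a | v. Since j | a, j | v. v > 0, so j ≤ v. h < j, so h < v.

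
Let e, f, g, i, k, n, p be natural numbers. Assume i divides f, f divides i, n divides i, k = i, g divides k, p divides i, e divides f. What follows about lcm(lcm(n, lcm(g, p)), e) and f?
lcm(lcm(n, lcm(g, p)), e) divides f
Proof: i divides f and f divides i, therefore i = f. k = i and g divides k, thus g divides i. p divides i, so lcm(g, p) divides i. n divides i, so lcm(n, lcm(g, p)) divides i. i = f, so lcm(n, lcm(g, p)) divides f. Since e divides f, lcm(lcm(n, lcm(g, p)), e) divides f.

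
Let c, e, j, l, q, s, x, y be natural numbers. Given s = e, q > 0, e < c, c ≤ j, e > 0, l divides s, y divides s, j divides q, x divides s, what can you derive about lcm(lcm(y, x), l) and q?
lcm(lcm(y, x), l) < q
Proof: y divides s and x divides s, therefore lcm(y, x) divides s. l divides s, so lcm(lcm(y, x), l) divides s. s = e, so lcm(lcm(y, x), l) divides e. e > 0, so lcm(lcm(y, x), l) ≤ e. Since e < c and c ≤ j, e < j. j divides q and q > 0, hence j ≤ q. Since e < j, e < q. lcm(lcm(y, x), l) ≤ e, so lcm(lcm(y, x), l) < q.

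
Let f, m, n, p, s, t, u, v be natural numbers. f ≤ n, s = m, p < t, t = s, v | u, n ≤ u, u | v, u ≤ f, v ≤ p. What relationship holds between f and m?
f < m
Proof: v | u and u | v, hence v = u. f ≤ n and n ≤ u, thus f ≤ u. Since u ≤ f, u = f. v = u, so v = f. t = s and s = m, therefore t = m. v ≤ p and p < t, so v < t. Since t = m, v < m. v = f, so f < m.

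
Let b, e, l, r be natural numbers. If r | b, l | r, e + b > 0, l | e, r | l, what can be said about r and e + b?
r ≤ e + b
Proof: From l | r and r | l, l = r. l | e, so r | e. Since r | b, r | e + b. e + b > 0, so r ≤ e + b.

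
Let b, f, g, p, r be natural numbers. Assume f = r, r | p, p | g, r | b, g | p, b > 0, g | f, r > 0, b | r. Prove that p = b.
Because g | p and p | g, g = p. f = r and g | f, hence g | r. Since g = p, p | r. r | p, so p = r. Because r | b and b > 0, r ≤ b. b | r and r > 0, hence b ≤ r. Since r ≤ b, r = b. Since p = r, p = b.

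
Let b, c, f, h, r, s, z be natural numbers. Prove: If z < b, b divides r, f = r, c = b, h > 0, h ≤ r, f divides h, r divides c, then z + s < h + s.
Since c = b and r divides c, r divides b. b divides r, so b = r. f divides h and h > 0, thus f ≤ h. f = r, so r ≤ h. Since h ≤ r, r = h. From b = r, b = h. z < b, so z < h. Then z + s < h + s.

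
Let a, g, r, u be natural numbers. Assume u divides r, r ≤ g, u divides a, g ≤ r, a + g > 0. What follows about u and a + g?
u ≤ a + g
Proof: r ≤ g and g ≤ r, therefore r = g. u divides r, so u divides g. Since u divides a, u divides a + g. a + g > 0, so u ≤ a + g.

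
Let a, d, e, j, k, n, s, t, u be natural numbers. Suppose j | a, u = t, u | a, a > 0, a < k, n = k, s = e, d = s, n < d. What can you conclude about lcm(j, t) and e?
lcm(j, t) < e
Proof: u = t and u | a, thus t | a. Since j | a, lcm(j, t) | a. Since a > 0, lcm(j, t) ≤ a. Because a < k, lcm(j, t) < k. Because d = s and n < d, n < s. s = e, so n < e. Because n = k, k < e. Since lcm(j, t) < k, lcm(j, t) < e.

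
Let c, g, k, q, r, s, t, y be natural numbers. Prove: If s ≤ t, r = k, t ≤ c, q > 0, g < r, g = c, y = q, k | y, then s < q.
Because r = k and g < r, g < k. Since g = c, c < k. Since y = q and k | y, k | q. Because q > 0, k ≤ q. Since c < k, c < q. t ≤ c, so t < q. s ≤ t, so s < q.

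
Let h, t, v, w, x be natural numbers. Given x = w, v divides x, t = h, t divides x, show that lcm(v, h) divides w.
Since t = h and t divides x, h divides x. Since v divides x, lcm(v, h) divides x. From x = w, lcm(v, h) divides w.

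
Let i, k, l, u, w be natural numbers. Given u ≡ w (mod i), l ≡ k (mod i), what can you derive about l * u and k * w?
l * u ≡ k * w (mod i)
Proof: l ≡ k (mod i) and u ≡ w (mod i). By multiplying congruences, l * u ≡ k * w (mod i).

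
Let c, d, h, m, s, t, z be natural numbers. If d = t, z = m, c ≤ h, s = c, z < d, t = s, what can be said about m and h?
m < h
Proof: Because t = s and s = c, t = c. z = m and z < d, therefore m < d. d = t, so m < t. From t = c, m < c. c ≤ h, so m < h.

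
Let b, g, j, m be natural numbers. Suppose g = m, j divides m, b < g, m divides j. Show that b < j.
From m divides j and j divides m, m = j. Because g = m, g = j. b < g, so b < j.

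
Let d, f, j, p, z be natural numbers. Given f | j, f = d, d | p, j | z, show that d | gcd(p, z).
From f = d and f | j, d | j. j | z, so d | z. Since d | p, d | gcd(p, z).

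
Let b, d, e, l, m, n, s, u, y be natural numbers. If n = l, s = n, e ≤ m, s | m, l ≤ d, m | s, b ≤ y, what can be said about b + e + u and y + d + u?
b + e + u ≤ y + d + u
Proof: Since s = n and n = l, s = l. Because m | s and s | m, m = s. From e ≤ m, e ≤ s. Since s = l, e ≤ l. l ≤ d, so e ≤ d. b ≤ y, so b + e ≤ y + d. Then b + e + u ≤ y + d + u.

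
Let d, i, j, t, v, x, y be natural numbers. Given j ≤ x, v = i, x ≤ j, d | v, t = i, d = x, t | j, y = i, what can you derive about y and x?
y = x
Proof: j ≤ x and x ≤ j, so j = x. From t | j, t | x. t = i, so i | x. Because d = x and d | v, x | v. Since v = i, x | i. Since i | x, i = x. Since y = i, y = x.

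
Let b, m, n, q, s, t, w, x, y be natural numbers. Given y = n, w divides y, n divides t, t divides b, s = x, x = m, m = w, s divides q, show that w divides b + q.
y = n and w divides y, hence w divides n. Since n divides t, w divides t. Since t divides b, w divides b. s = x and x = m, hence s = m. Since m = w, s = w. s divides q, so w divides q. w divides b, so w divides b + q.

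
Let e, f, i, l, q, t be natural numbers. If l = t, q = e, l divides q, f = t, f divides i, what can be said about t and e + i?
t divides e + i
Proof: q = e and l divides q, so l divides e. Since l = t, t divides e. f = t and f divides i, hence t divides i. t divides e, so t divides e + i.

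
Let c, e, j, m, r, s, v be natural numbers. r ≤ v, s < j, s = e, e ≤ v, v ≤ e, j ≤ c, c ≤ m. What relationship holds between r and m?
r < m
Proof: Because v ≤ e and e ≤ v, v = e. Since r ≤ v, r ≤ e. Since s < j and j ≤ c, s < c. s = e, so e < c. r ≤ e, so r < c. c ≤ m, so r < m.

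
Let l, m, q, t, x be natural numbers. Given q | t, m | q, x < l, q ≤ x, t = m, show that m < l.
t = m and q | t, hence q | m. m | q, so q = m. q ≤ x and x < l, thus q < l. q = m, so m < l.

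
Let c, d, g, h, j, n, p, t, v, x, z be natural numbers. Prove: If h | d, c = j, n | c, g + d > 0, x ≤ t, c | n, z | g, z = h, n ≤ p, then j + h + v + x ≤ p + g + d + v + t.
n | c and c | n, thus n = c. c = j, so n = j. n ≤ p, so j ≤ p. z = h and z | g, thus h | g. h | d, so h | g + d. From g + d > 0, h ≤ g + d. Then h + v ≤ g + d + v. x ≤ t, so h + v + x ≤ g + d + v + t. Since j ≤ p, j + h + v + x ≤ p + g + d + v + t.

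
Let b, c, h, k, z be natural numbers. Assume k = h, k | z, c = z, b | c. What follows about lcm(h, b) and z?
lcm(h, b) | z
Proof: From k = h and k | z, h | z. Since c = z and b | c, b | z. h | z, so lcm(h, b) | z.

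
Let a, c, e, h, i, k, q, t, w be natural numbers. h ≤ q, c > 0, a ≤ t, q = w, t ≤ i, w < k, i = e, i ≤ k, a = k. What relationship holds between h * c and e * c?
h * c < e * c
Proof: q = w and h ≤ q, so h ≤ w. Since a ≤ t and t ≤ i, a ≤ i. Since a = k, k ≤ i. Since i ≤ k, k = i. From i = e, k = e. Since w < k, w < e. Because h ≤ w, h < e. Since c > 0, by multiplying by a positive, h * c < e * c.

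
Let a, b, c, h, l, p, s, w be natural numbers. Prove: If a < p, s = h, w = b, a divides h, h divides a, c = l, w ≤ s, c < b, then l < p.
From h divides a and a divides h, h = a. s = h, so s = a. From w = b and w ≤ s, b ≤ s. Since s = a, b ≤ a. c < b, so c < a. c = l, so l < a. From a < p, l < p.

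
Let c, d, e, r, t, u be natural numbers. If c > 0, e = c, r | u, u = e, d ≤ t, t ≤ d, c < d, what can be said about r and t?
r < t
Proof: u = e and e = c, so u = c. r | u, so r | c. Since c > 0, r ≤ c. d ≤ t and t ≤ d, therefore d = t. c < d, so c < t. r ≤ c, so r < t.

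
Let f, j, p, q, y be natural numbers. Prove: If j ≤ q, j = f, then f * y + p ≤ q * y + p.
Since j = f and j ≤ q, f ≤ q. Then f * y ≤ q * y. Then f * y + p ≤ q * y + p.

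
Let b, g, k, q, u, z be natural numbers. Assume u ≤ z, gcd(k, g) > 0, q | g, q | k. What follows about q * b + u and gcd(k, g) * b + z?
q * b + u ≤ gcd(k, g) * b + z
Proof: From q | k and q | g, q | gcd(k, g). Since gcd(k, g) > 0, q ≤ gcd(k, g). Then q * b ≤ gcd(k, g) * b. Since u ≤ z, q * b + u ≤ gcd(k, g) * b + z.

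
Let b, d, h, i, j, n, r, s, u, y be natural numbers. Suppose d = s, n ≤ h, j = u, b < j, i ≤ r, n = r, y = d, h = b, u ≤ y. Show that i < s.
From n = r and n ≤ h, r ≤ h. h = b, so r ≤ b. Since i ≤ r, i ≤ b. y = d and d = s, so y = s. j = u and b < j, thus b < u. Since u ≤ y, b < y. Since y = s, b < s. i ≤ b, so i < s.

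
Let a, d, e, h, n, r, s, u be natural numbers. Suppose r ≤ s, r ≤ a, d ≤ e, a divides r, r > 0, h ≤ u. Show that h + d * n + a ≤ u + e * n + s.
d ≤ e. By multiplying by a non-negative, d * n ≤ e * n. Since h ≤ u, h + d * n ≤ u + e * n. Since a divides r and r > 0, a ≤ r. Since r ≤ a, r = a. r ≤ s, so a ≤ s. h + d * n ≤ u + e * n, so h + d * n + a ≤ u + e * n + s.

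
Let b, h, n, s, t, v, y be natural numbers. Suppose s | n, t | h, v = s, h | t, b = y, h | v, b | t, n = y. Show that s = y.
n = y and s | n, thus s | y. b = y and b | t, so y | t. h | t and t | h, so h = t. v = s and h | v, thus h | s. Since h = t, t | s. Because y | t, y | s. s | y, so s = y.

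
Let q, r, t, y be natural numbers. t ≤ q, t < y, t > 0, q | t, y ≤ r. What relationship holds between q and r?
q < r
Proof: Since q | t and t > 0, q ≤ t. Since t ≤ q, t = q. t < y and y ≤ r, so t < r. t = q, so q < r.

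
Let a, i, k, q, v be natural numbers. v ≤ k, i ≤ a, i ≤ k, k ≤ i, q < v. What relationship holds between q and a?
q < a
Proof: k ≤ i and i ≤ k, hence k = i. q < v and v ≤ k, thus q < k. k = i, so q < i. Since i ≤ a, q < a.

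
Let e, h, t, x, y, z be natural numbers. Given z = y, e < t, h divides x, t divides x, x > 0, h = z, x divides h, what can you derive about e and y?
e < y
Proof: Because x divides h and h divides x, x = h. Since h = z, x = z. Since z = y, x = y. From t divides x and x > 0, t ≤ x. Since e < t, e < x. x = y, so e < y.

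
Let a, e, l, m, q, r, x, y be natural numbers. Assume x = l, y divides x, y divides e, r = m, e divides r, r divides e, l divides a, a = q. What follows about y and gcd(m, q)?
y divides gcd(m, q)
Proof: Since e divides r and r divides e, e = r. r = m, so e = m. y divides e, so y divides m. x = l and y divides x, therefore y divides l. a = q and l divides a, therefore l divides q. Since y divides l, y divides q. Since y divides m, y divides gcd(m, q).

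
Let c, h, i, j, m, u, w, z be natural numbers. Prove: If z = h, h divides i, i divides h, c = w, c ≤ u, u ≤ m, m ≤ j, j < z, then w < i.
h divides i and i divides h, thus h = i. Since z = h, z = i. c ≤ u and u ≤ m, thus c ≤ m. From m ≤ j and j < z, m < z. c ≤ m, so c < z. c = w, so w < z. z = i, so w < i.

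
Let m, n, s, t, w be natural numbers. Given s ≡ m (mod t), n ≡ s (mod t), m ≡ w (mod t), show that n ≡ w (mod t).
Since n ≡ s (mod t) and s ≡ m (mod t), n ≡ m (mod t). Since m ≡ w (mod t), n ≡ w (mod t).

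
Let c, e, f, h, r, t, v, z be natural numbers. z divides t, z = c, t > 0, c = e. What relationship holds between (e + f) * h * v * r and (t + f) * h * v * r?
(e + f) * h * v * r ≤ (t + f) * h * v * r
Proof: z = c and z divides t, therefore c divides t. t > 0, so c ≤ t. c = e, so e ≤ t. Then e + f ≤ t + f. By multiplying by a non-negative, (e + f) * h ≤ (t + f) * h. By multiplying by a non-negative, (e + f) * h * v ≤ (t + f) * h * v. By multiplying by a non-negative, (e + f) * h * v * r ≤ (t + f) * h * v * r.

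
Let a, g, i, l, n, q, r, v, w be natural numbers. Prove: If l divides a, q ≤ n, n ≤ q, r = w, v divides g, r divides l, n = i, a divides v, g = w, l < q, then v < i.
Since l divides a and a divides v, l divides v. g = w and v divides g, therefore v divides w. Since r = w and r divides l, w divides l. Since v divides w, v divides l. Since l divides v, l = v. q ≤ n and n ≤ q, therefore q = n. Because n = i, q = i. Since l < q, l < i. l = v, so v < i.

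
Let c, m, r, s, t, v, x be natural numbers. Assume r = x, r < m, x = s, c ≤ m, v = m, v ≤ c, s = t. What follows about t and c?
t < c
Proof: r = x and x = s, hence r = s. s = t, so r = t. Because v = m and v ≤ c, m ≤ c. c ≤ m, so m = c. Since r < m, r < c. Since r = t, t < c.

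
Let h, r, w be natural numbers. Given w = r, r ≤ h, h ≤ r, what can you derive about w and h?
w = h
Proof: r ≤ h and h ≤ r, so r = h. Since w = r, w = h.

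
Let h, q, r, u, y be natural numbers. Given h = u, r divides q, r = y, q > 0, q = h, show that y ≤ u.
Since q = h and h = u, q = u. r = y and r divides q, therefore y divides q. From q > 0, y ≤ q. Since q = u, y ≤ u.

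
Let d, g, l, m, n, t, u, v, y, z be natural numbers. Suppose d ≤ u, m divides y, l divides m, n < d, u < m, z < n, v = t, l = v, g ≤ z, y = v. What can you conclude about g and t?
g < t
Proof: Since y = v and m divides y, m divides v. Since l = v and l divides m, v divides m. Since m divides v, m = v. From v = t, m = t. Since g ≤ z and z < n, g < n. Since n < d and d ≤ u, n < u. g < n, so g < u. Because u < m, g < m. m = t, so g < t.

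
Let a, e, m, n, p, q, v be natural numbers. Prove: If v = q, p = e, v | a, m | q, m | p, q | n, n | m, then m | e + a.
Because p = e and m | p, m | e. q | n and n | m, thus q | m. Since m | q, q = m. From v = q and v | a, q | a. Since q = m, m | a. Since m | e, m | e + a.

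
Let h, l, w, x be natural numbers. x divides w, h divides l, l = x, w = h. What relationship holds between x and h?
x = h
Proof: From l = x and h divides l, h divides x. From w = h and x divides w, x divides h. h divides x, so h = x. Then x = h.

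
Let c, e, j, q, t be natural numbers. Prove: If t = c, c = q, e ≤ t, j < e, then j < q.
t = c and c = q, therefore t = q. j < e and e ≤ t, hence j < t. Because t = q, j < q.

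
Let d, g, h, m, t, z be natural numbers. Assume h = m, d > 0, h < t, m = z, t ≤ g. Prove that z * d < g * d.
h = m and m = z, hence h = z. h < t, so z < t. t ≤ g, so z < g. d > 0, so z * d < g * d.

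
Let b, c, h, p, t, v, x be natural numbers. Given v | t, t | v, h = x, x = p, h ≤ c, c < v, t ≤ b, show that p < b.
Since v | t and t | v, v = t. Because h = x and x = p, h = p. Since h ≤ c and c < v, h < v. Because h = p, p < v. v = t, so p < t. t ≤ b, so p < b.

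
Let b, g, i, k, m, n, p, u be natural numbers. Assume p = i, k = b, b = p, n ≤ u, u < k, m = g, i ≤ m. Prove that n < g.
k = b and b = p, therefore k = p. Because n ≤ u and u < k, n < k. From k = p, n < p. p = i, so n < i. m = g and i ≤ m, hence i ≤ g. n < i, so n < g.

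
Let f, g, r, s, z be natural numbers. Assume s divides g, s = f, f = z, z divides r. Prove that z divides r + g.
Because s = f and s divides g, f divides g. f = z, so z divides g. Since z divides r, z divides r + g.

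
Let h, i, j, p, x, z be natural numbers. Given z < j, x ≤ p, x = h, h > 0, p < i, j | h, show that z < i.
Because j | h and h > 0, j ≤ h. z < j, so z < h. From x ≤ p and p < i, x < i. Since x = h, h < i. z < h, so z < i.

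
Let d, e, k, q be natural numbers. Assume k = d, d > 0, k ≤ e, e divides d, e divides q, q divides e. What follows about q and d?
q = d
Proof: Since q divides e and e divides q, q = e. Since e divides d and d > 0, e ≤ d. k = d and k ≤ e, hence d ≤ e. Since e ≤ d, e = d. Since q = e, q = d.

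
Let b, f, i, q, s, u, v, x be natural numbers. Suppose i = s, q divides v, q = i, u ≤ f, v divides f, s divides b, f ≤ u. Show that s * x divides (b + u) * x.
f ≤ u and u ≤ f, thus f = u. Because q = i and i = s, q = s. Since q divides v and v divides f, q divides f. Since q = s, s divides f. Since f = u, s divides u. Since s divides b, s divides b + u. Then s * x divides (b + u) * x.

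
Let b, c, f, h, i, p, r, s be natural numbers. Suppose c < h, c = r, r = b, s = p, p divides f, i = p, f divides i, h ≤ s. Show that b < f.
Because c = r and r = b, c = b. i = p and f divides i, thus f divides p. p divides f, so p = f. c < h and h ≤ s, therefore c < s. s = p, so c < p. Since p = f, c < f. c = b, so b < f.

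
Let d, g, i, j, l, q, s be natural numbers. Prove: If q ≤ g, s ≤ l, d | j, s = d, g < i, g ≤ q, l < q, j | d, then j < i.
d | j and j | d, so d = j. s = d, so s = j. q ≤ g and g ≤ q, therefore q = g. Since l < q, l < g. g < i, so l < i. Since s ≤ l, s < i. Because s = j, j < i.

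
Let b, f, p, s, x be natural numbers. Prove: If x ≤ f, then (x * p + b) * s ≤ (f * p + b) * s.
Since x ≤ f, x * p ≤ f * p. Then x * p + b ≤ f * p + b. Then (x * p + b) * s ≤ (f * p + b) * s.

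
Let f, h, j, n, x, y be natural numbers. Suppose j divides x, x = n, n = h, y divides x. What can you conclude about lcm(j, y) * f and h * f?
lcm(j, y) * f divides h * f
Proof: x = n and n = h, therefore x = h. j divides x and y divides x, so lcm(j, y) divides x. x = h, so lcm(j, y) divides h. Then lcm(j, y) * f divides h * f.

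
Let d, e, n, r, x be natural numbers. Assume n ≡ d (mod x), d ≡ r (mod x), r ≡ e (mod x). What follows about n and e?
n ≡ e (mod x)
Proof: Because n ≡ d (mod x) and d ≡ r (mod x), n ≡ r (mod x). r ≡ e (mod x), so n ≡ e (mod x).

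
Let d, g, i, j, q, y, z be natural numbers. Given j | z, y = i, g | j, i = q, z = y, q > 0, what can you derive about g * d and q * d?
g * d ≤ q * d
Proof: Since y = i and i = q, y = q. Since z = y, z = q. j | z, so j | q. g | j, so g | q. Since q > 0, g ≤ q. Then g * d ≤ q * d.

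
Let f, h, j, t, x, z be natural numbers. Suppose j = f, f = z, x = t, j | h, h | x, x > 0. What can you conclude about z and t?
z ≤ t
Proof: j = f and f = z, therefore j = z. j | h and h | x, hence j | x. Since x > 0, j ≤ x. x = t, so j ≤ t. j = z, so z ≤ t.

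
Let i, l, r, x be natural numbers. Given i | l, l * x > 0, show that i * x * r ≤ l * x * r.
i | l, thus i * x | l * x. l * x > 0, so i * x ≤ l * x. Then i * x * r ≤ l * x * r.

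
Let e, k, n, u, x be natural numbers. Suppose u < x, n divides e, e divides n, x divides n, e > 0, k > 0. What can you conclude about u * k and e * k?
u * k < e * k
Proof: n divides e and e divides n, so n = e. Since x divides n, x divides e. Because e > 0, x ≤ e. Since u < x, u < e. Combined with k > 0, by multiplying by a positive, u * k < e * k.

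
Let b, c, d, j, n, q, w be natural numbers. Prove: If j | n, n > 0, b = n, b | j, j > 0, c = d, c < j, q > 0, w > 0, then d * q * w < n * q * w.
j | n and n > 0, so j ≤ n. b = n and b | j, thus n | j. j > 0, so n ≤ j. Since j ≤ n, j = n. From c = d and c < j, d < j. j = n, so d < n. Since q > 0, d * q < n * q. w > 0, so d * q * w < n * q * w.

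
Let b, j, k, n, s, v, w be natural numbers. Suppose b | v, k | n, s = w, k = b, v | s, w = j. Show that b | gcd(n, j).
k = b and k | n, so b | n. Since s = w and w = j, s = j. From b | v and v | s, b | s. Since s = j, b | j. b | n, so b | gcd(n, j).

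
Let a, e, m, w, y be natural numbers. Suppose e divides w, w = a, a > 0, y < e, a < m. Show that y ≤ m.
w = a and e divides w, therefore e divides a. a > 0, so e ≤ a. a < m, so e < m. Since y < e, y < m. Then y ≤ m.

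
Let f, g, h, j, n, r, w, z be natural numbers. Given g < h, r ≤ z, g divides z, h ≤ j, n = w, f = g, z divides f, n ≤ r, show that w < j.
Because f = g and z divides f, z divides g. g divides z, so z = g. n ≤ r and r ≤ z, so n ≤ z. Because n = w, w ≤ z. z = g, so w ≤ g. Because g < h and h ≤ j, g < j. w ≤ g, so w < j.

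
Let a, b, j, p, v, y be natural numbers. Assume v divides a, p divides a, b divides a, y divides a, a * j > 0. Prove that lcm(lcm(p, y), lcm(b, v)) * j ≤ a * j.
Since p divides a and y divides a, lcm(p, y) divides a. b divides a and v divides a, therefore lcm(b, v) divides a. lcm(p, y) divides a, so lcm(lcm(p, y), lcm(b, v)) divides a. Then lcm(lcm(p, y), lcm(b, v)) * j divides a * j. a * j > 0, so lcm(lcm(p, y), lcm(b, v)) * j ≤ a * j.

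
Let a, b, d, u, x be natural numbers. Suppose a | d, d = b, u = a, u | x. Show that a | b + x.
Since d = b and a | d, a | b. u = a and u | x, hence a | x. Because a | b, a | b + x.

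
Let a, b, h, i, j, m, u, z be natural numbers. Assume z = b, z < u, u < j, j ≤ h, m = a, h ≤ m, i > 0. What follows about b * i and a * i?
b * i < a * i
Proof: Since z = b and z < u, b < u. Because m = a and h ≤ m, h ≤ a. j ≤ h, so j ≤ a. u < j, so u < a. Since b < u, b < a. Since i > 0, b * i < a * i.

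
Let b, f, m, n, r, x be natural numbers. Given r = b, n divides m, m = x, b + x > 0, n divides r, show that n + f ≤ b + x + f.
r = b and n divides r, hence n divides b. m = x and n divides m, so n divides x. Because n divides b, n divides b + x. b + x > 0, so n ≤ b + x. Then n + f ≤ b + x + f.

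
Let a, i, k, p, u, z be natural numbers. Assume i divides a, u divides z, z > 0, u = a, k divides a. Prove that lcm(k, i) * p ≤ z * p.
Since k divides a and i divides a, lcm(k, i) divides a. Because u = a and u divides z, a divides z. lcm(k, i) divides a, so lcm(k, i) divides z. Since z > 0, lcm(k, i) ≤ z. By multiplying by a non-negative, lcm(k, i) * p ≤ z * p.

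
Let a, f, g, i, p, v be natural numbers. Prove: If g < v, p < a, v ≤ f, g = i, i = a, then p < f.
g = i and i = a, therefore g = a. g < v and v ≤ f, therefore g < f. Since g = a, a < f. Since p < a, p < f.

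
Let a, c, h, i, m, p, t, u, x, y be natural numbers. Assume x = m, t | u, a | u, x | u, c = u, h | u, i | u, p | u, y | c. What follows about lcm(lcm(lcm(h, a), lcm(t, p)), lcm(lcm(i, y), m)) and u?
lcm(lcm(lcm(h, a), lcm(t, p)), lcm(lcm(i, y), m)) | u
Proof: From h | u and a | u, lcm(h, a) | u. Since t | u and p | u, lcm(t, p) | u. Because lcm(h, a) | u, lcm(lcm(h, a), lcm(t, p)) | u. c = u and y | c, thus y | u. i | u, so lcm(i, y) | u. x = m and x | u, thus m | u. lcm(i, y) | u, so lcm(lcm(i, y), m) | u. Since lcm(lcm(h, a), lcm(t, p)) | u, lcm(lcm(lcm(h, a), lcm(t, p)), lcm(lcm(i, y), m)) | u.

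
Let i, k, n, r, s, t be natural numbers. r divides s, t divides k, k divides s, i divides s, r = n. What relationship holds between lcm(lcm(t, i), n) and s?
lcm(lcm(t, i), n) divides s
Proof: Because t divides k and k divides s, t divides s. i divides s, so lcm(t, i) divides s. Since r = n and r divides s, n divides s. Since lcm(t, i) divides s, lcm(lcm(t, i), n) divides s.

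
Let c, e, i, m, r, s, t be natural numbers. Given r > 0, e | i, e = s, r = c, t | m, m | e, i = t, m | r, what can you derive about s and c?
s ≤ c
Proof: i = t and e | i, thus e | t. t | m, so e | m. Since m | e, m = e. m | r, so e | r. e = s, so s | r. Since r > 0, s ≤ r. r = c, so s ≤ c.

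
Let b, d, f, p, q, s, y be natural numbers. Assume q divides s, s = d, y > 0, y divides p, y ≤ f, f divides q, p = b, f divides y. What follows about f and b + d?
f divides b + d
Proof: f divides y and y > 0, therefore f ≤ y. Since y ≤ f, y = f. Since p = b and y divides p, y divides b. Since y = f, f divides b. Because f divides q and q divides s, f divides s. s = d, so f divides d. f divides b, so f divides b + d.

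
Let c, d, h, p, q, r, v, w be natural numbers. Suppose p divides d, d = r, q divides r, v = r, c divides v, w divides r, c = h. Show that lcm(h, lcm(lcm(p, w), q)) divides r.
v = r and c divides v, so c divides r. c = h, so h divides r. From d = r and p divides d, p divides r. w divides r, so lcm(p, w) divides r. Since q divides r, lcm(lcm(p, w), q) divides r. h divides r, so lcm(h, lcm(lcm(p, w), q)) divides r.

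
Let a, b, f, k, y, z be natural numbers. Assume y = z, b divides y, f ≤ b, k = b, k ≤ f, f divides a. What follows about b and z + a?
b divides z + a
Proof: y = z and b divides y, hence b divides z. k = b and k ≤ f, therefore b ≤ f. f ≤ b, so f = b. f divides a, so b divides a. b divides z, so b divides z + a.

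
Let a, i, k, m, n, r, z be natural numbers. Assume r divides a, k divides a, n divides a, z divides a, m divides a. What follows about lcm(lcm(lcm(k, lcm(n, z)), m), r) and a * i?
lcm(lcm(lcm(k, lcm(n, z)), m), r) divides a * i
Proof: n divides a and z divides a, hence lcm(n, z) divides a. Because k divides a, lcm(k, lcm(n, z)) divides a. m divides a, so lcm(lcm(k, lcm(n, z)), m) divides a. From r divides a, lcm(lcm(lcm(k, lcm(n, z)), m), r) divides a. Then lcm(lcm(lcm(k, lcm(n, z)), m), r) divides a * i.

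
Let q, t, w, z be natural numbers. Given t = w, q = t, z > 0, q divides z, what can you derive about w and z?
w ≤ z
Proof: q = t and q divides z, thus t divides z. z > 0, so t ≤ z. t = w, so w ≤ z.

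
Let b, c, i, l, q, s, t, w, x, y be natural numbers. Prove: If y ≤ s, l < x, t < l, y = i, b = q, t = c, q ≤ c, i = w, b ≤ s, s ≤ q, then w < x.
y = i and i = w, thus y = w. From b = q and b ≤ s, q ≤ s. s ≤ q, so s = q. Since y ≤ s, y ≤ q. Since y = w, w ≤ q. Since q ≤ c, w ≤ c. Since t < l and l < x, t < x. Since t = c, c < x. Since w ≤ c, w < x.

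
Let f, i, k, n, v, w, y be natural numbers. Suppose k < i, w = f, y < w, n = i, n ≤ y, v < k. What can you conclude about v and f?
v < f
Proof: v < k and k < i, thus v < i. Since n = i and n ≤ y, i ≤ y. Since v < i, v < y. w = f and y < w, thus y < f. v < y, so v < f.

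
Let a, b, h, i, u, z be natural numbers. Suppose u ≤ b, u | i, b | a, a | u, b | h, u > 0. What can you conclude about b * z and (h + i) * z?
b * z | (h + i) * z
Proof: b | a and a | u, hence b | u. u > 0, so b ≤ u. Because u ≤ b, u = b. Because u | i, b | i. b | h, so b | h + i. Then b * z | (h + i) * z.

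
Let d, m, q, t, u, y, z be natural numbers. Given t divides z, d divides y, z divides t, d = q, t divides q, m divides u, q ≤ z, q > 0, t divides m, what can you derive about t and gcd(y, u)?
t divides gcd(y, u)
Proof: z divides t and t divides z, hence z = t. Because q ≤ z, q ≤ t. From t divides q and q > 0, t ≤ q. q ≤ t, so q = t. d = q, so d = t. d divides y, so t divides y. t divides m and m divides u, therefore t divides u. t divides y, so t divides gcd(y, u).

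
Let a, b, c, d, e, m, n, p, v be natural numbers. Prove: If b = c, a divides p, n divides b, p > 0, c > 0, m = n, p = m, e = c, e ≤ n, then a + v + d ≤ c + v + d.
From p = m and m = n, p = n. b = c and n divides b, so n divides c. Since c > 0, n ≤ c. Since e = c and e ≤ n, c ≤ n. n ≤ c, so n = c. p = n, so p = c. a divides p and p > 0, therefore a ≤ p. Since p = c, a ≤ c. Then a + v ≤ c + v. Then a + v + d ≤ c + v + d.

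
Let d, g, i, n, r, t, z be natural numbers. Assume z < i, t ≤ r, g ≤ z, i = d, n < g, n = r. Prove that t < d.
n = r and n < g, so r < g. Since g ≤ z, r < z. Since t ≤ r, t < z. i = d and z < i, so z < d. t < z, so t < d.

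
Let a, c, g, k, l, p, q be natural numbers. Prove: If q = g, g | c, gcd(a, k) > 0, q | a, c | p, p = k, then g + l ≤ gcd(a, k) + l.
q = g and q | a, therefore g | a. p = k and c | p, hence c | k. Since g | c, g | k. Because g | a, g | gcd(a, k). Since gcd(a, k) > 0, g ≤ gcd(a, k). Then g + l ≤ gcd(a, k) + l.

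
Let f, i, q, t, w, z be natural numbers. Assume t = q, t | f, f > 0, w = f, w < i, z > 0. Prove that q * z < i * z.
Since t | f and f > 0, t ≤ f. w = f and w < i, thus f < i. t ≤ f, so t < i. t = q, so q < i. Because z > 0, q * z < i * z.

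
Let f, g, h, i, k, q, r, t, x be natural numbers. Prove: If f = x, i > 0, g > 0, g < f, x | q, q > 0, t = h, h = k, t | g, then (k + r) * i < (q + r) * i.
t | g and g > 0, thus t ≤ g. t = h, so h ≤ g. f = x and g < f, hence g < x. Because h ≤ g, h < x. x | q and q > 0, hence x ≤ q. h < x, so h < q. Since h = k, k < q. Then k + r < q + r. Since i > 0, (k + r) * i < (q + r) * i.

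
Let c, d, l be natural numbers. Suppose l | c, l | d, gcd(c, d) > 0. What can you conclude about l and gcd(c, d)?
l ≤ gcd(c, d)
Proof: Because l | c and l | d, l | gcd(c, d). Since gcd(c, d) > 0, l ≤ gcd(c, d).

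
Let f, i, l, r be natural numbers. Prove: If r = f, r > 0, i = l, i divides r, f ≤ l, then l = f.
i divides r and r > 0, so i ≤ r. Since r = f, i ≤ f. i = l, so l ≤ f. Since f ≤ l, f = l. Then l = f.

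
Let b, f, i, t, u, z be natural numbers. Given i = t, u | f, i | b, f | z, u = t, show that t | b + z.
i = t and i | b, hence t | b. u | f and f | z, hence u | z. Since u = t, t | z. Because t | b, t | b + z.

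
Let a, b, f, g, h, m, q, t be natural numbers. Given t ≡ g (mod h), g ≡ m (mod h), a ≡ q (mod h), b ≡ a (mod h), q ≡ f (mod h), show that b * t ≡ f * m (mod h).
b ≡ a (mod h) and a ≡ q (mod h), thus b ≡ q (mod h). Since q ≡ f (mod h), b ≡ f (mod h). t ≡ g (mod h) and g ≡ m (mod h), thus t ≡ m (mod h). b ≡ f (mod h), so b * t ≡ f * m (mod h).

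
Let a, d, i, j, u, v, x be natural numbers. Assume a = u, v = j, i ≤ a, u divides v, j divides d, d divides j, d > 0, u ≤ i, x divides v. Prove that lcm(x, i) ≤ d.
j divides d and d divides j, thus j = d. v = j, so v = d. a = u and i ≤ a, hence i ≤ u. u ≤ i, so u = i. Since u divides v, i divides v. Because x divides v, lcm(x, i) divides v. v = d, so lcm(x, i) divides d. d > 0, so lcm(x, i) ≤ d.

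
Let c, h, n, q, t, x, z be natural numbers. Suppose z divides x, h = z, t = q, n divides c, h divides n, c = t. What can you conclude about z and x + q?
z divides x + q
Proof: Because h = z and h divides n, z divides n. From c = t and n divides c, n divides t. Since t = q, n divides q. From z divides n, z divides q. z divides x, so z divides x + q.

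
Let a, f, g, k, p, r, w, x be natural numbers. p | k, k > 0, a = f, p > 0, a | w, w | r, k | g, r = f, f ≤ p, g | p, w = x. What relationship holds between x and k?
x ≤ k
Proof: a = f and a | w, so f | w. r = f and w | r, so w | f. f | w, so f = w. w = x, so f = x. Because p | k and k > 0, p ≤ k. From k | g and g | p, k | p. p > 0, so k ≤ p. Since p ≤ k, p = k. f ≤ p, so f ≤ k. Since f = x, x ≤ k.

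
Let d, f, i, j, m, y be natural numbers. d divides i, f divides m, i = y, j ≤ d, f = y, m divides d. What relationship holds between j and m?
j ≤ m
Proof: i = y and d divides i, thus d divides y. From f = y and f divides m, y divides m. d divides y, so d divides m. m divides d, so d = m. Since j ≤ d, j ≤ m.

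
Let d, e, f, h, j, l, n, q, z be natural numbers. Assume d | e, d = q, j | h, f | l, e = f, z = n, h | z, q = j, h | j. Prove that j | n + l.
h | j and j | h, hence h = j. z = n and h | z, hence h | n. Since h = j, j | n. d = q and q = j, thus d = j. e = f and d | e, hence d | f. d = j, so j | f. Since f | l, j | l. Since j | n, j | n + l.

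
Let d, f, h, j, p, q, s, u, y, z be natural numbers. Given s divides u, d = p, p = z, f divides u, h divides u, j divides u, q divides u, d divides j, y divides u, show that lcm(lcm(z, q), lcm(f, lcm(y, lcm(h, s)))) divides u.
Because d divides j and j divides u, d divides u. d = p, so p divides u. Since p = z, z divides u. Since q divides u, lcm(z, q) divides u. h divides u and s divides u, thus lcm(h, s) divides u. Since y divides u, lcm(y, lcm(h, s)) divides u. f divides u, so lcm(f, lcm(y, lcm(h, s))) divides u. lcm(z, q) divides u, so lcm(lcm(z, q), lcm(f, lcm(y, lcm(h, s)))) divides u.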